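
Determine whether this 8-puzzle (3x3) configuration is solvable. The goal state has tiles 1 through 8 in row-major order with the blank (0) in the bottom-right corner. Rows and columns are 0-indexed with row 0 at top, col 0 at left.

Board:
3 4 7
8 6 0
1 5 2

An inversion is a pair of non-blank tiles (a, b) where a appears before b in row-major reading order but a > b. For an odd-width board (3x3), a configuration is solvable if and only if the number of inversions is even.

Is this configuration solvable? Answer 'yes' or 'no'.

Inversions (pairs i<j in row-major order where tile[i] > tile[j] > 0): 16
16 is even, so the puzzle is solvable.

Answer: yes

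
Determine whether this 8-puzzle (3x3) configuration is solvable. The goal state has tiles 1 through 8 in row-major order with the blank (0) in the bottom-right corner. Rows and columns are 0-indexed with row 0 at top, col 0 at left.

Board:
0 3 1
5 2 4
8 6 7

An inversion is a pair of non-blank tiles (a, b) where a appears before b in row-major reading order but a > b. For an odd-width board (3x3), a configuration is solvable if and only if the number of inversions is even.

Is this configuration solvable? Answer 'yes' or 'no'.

Answer: yes

Derivation:
Inversions (pairs i<j in row-major order where tile[i] > tile[j] > 0): 6
6 is even, so the puzzle is solvable.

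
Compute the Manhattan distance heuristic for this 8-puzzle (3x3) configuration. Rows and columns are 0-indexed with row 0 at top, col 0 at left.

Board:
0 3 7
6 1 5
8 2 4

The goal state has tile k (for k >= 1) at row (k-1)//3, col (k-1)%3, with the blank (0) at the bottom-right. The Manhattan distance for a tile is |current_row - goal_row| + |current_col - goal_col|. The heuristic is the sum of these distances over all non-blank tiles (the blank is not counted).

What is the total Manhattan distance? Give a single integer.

Answer: 16

Derivation:
Tile 3: (0,1)->(0,2) = 1
Tile 7: (0,2)->(2,0) = 4
Tile 6: (1,0)->(1,2) = 2
Tile 1: (1,1)->(0,0) = 2
Tile 5: (1,2)->(1,1) = 1
Tile 8: (2,0)->(2,1) = 1
Tile 2: (2,1)->(0,1) = 2
Tile 4: (2,2)->(1,0) = 3
Sum: 1 + 4 + 2 + 2 + 1 + 1 + 2 + 3 = 16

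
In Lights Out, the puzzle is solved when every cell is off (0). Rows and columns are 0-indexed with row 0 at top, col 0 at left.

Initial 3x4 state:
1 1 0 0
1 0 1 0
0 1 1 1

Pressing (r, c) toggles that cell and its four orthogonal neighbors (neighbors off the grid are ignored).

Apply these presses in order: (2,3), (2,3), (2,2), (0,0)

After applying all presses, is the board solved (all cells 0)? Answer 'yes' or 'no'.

Answer: yes

Derivation:
After press 1 at (2,3):
1 1 0 0
1 0 1 1
0 1 0 0

After press 2 at (2,3):
1 1 0 0
1 0 1 0
0 1 1 1

After press 3 at (2,2):
1 1 0 0
1 0 0 0
0 0 0 0

After press 4 at (0,0):
0 0 0 0
0 0 0 0
0 0 0 0

Lights still on: 0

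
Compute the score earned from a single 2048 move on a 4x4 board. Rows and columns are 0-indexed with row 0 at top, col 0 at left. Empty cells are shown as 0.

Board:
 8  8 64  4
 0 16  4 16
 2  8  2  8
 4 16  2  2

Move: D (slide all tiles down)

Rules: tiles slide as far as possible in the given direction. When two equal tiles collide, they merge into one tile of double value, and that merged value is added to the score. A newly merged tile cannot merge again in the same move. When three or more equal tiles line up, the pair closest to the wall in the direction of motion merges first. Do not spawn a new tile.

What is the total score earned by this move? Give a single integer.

Slide down:
col 0: [8, 0, 2, 4] -> [0, 8, 2, 4]  score +0 (running 0)
col 1: [8, 16, 8, 16] -> [8, 16, 8, 16]  score +0 (running 0)
col 2: [64, 4, 2, 2] -> [0, 64, 4, 4]  score +4 (running 4)
col 3: [4, 16, 8, 2] -> [4, 16, 8, 2]  score +0 (running 4)
Board after move:
 0  8  0  4
 8 16 64 16
 2  8  4  8
 4 16  4  2

Answer: 4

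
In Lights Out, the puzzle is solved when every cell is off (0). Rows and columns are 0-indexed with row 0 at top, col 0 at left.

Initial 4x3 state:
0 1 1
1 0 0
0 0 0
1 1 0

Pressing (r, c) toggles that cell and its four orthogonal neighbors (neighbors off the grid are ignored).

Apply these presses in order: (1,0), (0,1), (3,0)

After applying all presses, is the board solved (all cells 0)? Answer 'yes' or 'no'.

After press 1 at (1,0):
1 1 1
0 1 0
1 0 0
1 1 0

After press 2 at (0,1):
0 0 0
0 0 0
1 0 0
1 1 0

After press 3 at (3,0):
0 0 0
0 0 0
0 0 0
0 0 0

Lights still on: 0

Answer: yes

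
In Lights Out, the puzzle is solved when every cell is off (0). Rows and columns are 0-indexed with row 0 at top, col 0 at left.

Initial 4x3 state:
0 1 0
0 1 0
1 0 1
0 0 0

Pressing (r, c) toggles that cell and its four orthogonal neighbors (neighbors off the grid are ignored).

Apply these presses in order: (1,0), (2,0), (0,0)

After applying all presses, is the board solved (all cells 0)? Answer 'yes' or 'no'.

After press 1 at (1,0):
1 1 0
1 0 0
0 0 1
0 0 0

After press 2 at (2,0):
1 1 0
0 0 0
1 1 1
1 0 0

After press 3 at (0,0):
0 0 0
1 0 0
1 1 1
1 0 0

Lights still on: 5

Answer: no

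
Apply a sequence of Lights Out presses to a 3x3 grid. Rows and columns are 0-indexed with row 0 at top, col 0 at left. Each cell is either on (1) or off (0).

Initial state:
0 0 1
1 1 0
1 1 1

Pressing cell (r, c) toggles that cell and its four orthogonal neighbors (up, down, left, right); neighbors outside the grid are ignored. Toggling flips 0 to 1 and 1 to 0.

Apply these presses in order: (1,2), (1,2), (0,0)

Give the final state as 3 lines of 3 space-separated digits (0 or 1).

After press 1 at (1,2):
0 0 0
1 0 1
1 1 0

After press 2 at (1,2):
0 0 1
1 1 0
1 1 1

After press 3 at (0,0):
1 1 1
0 1 0
1 1 1

Answer: 1 1 1
0 1 0
1 1 1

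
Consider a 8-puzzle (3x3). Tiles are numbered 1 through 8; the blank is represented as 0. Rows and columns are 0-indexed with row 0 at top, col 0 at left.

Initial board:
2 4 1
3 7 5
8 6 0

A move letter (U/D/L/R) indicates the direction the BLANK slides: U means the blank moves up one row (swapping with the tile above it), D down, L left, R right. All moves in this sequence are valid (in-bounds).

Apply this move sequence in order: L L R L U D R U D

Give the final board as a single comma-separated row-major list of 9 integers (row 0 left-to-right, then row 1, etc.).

Answer: 2, 4, 1, 3, 7, 5, 8, 0, 6

Derivation:
After move 1 (L):
2 4 1
3 7 5
8 0 6

After move 2 (L):
2 4 1
3 7 5
0 8 6

After move 3 (R):
2 4 1
3 7 5
8 0 6

After move 4 (L):
2 4 1
3 7 5
0 8 6

After move 5 (U):
2 4 1
0 7 5
3 8 6

After move 6 (D):
2 4 1
3 7 5
0 8 6

After move 7 (R):
2 4 1
3 7 5
8 0 6

After move 8 (U):
2 4 1
3 0 5
8 7 6

After move 9 (D):
2 4 1
3 7 5
8 0 6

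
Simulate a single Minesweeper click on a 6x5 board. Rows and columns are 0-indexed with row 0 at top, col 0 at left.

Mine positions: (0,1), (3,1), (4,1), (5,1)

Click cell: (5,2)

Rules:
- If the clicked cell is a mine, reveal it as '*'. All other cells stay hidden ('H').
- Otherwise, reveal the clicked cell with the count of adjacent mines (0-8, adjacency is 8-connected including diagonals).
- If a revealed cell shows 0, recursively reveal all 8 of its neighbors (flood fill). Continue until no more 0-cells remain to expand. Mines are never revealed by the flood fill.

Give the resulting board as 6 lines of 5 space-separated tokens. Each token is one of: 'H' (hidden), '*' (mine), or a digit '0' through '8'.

H H H H H
H H H H H
H H H H H
H H H H H
H H H H H
H H 2 H H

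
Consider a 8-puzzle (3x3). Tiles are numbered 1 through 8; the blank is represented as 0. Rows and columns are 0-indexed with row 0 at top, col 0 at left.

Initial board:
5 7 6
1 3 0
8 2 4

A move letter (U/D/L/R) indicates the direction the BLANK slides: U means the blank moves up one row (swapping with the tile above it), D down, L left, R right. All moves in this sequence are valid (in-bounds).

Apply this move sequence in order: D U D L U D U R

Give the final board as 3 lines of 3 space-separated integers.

Answer: 5 7 6
1 4 0
8 3 2

Derivation:
After move 1 (D):
5 7 6
1 3 4
8 2 0

After move 2 (U):
5 7 6
1 3 0
8 2 4

After move 3 (D):
5 7 6
1 3 4
8 2 0

After move 4 (L):
5 7 6
1 3 4
8 0 2

After move 5 (U):
5 7 6
1 0 4
8 3 2

After move 6 (D):
5 7 6
1 3 4
8 0 2

After move 7 (U):
5 7 6
1 0 4
8 3 2

After move 8 (R):
5 7 6
1 4 0
8 3 2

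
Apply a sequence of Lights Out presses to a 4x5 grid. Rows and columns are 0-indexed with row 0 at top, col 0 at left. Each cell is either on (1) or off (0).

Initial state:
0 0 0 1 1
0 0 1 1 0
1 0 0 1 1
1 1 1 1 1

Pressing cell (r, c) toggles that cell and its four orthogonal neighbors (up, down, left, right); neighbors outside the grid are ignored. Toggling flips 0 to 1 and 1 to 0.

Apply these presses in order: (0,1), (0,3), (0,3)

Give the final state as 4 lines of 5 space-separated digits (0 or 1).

After press 1 at (0,1):
1 1 1 1 1
0 1 1 1 0
1 0 0 1 1
1 1 1 1 1

After press 2 at (0,3):
1 1 0 0 0
0 1 1 0 0
1 0 0 1 1
1 1 1 1 1

After press 3 at (0,3):
1 1 1 1 1
0 1 1 1 0
1 0 0 1 1
1 1 1 1 1

Answer: 1 1 1 1 1
0 1 1 1 0
1 0 0 1 1
1 1 1 1 1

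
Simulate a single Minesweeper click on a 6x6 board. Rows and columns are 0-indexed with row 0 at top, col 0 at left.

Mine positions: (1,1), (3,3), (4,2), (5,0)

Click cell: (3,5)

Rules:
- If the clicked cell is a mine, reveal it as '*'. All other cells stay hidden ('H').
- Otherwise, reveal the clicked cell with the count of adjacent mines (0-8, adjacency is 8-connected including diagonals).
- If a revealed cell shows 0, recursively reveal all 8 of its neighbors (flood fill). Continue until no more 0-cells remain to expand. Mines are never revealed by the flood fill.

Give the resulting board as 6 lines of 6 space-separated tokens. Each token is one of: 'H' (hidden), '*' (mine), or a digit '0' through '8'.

H H 1 0 0 0
H H 1 0 0 0
H H 2 1 1 0
H H H H 1 0
H H H 2 1 0
H H H 1 0 0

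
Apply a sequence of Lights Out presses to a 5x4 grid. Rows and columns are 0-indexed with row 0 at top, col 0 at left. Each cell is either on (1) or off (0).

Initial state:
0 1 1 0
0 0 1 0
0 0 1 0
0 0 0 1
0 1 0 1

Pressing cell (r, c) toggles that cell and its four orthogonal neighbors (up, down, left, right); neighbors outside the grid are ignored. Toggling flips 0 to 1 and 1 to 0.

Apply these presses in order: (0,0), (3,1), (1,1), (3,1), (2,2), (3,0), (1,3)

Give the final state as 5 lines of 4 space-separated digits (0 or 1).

After press 1 at (0,0):
1 0 1 0
1 0 1 0
0 0 1 0
0 0 0 1
0 1 0 1

After press 2 at (3,1):
1 0 1 0
1 0 1 0
0 1 1 0
1 1 1 1
0 0 0 1

After press 3 at (1,1):
1 1 1 0
0 1 0 0
0 0 1 0
1 1 1 1
0 0 0 1

After press 4 at (3,1):
1 1 1 0
0 1 0 0
0 1 1 0
0 0 0 1
0 1 0 1

After press 5 at (2,2):
1 1 1 0
0 1 1 0
0 0 0 1
0 0 1 1
0 1 0 1

After press 6 at (3,0):
1 1 1 0
0 1 1 0
1 0 0 1
1 1 1 1
1 1 0 1

After press 7 at (1,3):
1 1 1 1
0 1 0 1
1 0 0 0
1 1 1 1
1 1 0 1

Answer: 1 1 1 1
0 1 0 1
1 0 0 0
1 1 1 1
1 1 0 1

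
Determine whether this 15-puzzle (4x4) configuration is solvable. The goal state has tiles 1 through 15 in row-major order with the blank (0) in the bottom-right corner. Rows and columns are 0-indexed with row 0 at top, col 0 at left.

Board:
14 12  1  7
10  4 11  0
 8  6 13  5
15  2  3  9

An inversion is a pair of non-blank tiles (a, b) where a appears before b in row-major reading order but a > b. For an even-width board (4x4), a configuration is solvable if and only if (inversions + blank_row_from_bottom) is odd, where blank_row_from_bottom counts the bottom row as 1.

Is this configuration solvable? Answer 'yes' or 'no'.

Answer: yes

Derivation:
Inversions: 60
Blank is in row 1 (0-indexed from top), which is row 3 counting from the bottom (bottom = 1).
60 + 3 = 63, which is odd, so the puzzle is solvable.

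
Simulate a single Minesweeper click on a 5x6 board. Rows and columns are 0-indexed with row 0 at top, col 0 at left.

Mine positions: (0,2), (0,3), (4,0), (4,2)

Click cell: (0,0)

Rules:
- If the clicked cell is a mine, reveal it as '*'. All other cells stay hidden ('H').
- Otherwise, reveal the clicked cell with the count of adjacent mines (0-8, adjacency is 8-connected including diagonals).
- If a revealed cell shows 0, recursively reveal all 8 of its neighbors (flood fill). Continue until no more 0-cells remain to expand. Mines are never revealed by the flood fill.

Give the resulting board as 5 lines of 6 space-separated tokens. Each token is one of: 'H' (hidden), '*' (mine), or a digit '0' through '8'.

0 1 H H 1 0
0 1 2 2 1 0
0 0 0 0 0 0
1 2 1 1 0 0
H H H 1 0 0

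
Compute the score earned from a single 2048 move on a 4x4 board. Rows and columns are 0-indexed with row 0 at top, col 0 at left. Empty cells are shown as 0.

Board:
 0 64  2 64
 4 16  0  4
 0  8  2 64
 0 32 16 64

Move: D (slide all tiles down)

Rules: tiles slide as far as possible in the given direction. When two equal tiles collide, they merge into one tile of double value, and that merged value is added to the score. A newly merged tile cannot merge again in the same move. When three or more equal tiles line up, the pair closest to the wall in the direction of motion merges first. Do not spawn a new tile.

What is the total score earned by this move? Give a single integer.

Answer: 132

Derivation:
Slide down:
col 0: [0, 4, 0, 0] -> [0, 0, 0, 4]  score +0 (running 0)
col 1: [64, 16, 8, 32] -> [64, 16, 8, 32]  score +0 (running 0)
col 2: [2, 0, 2, 16] -> [0, 0, 4, 16]  score +4 (running 4)
col 3: [64, 4, 64, 64] -> [0, 64, 4, 128]  score +128 (running 132)
Board after move:
  0  64   0   0
  0  16   0  64
  0   8   4   4
  4  32  16 128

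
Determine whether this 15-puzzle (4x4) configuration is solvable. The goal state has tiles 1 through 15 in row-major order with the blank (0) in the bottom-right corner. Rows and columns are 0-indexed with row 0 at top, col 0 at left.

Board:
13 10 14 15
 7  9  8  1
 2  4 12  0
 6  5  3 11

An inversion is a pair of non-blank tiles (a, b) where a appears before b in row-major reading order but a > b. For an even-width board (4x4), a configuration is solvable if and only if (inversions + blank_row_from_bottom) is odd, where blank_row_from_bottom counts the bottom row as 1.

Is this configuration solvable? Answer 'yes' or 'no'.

Inversions: 70
Blank is in row 2 (0-indexed from top), which is row 2 counting from the bottom (bottom = 1).
70 + 2 = 72, which is even, so the puzzle is not solvable.

Answer: no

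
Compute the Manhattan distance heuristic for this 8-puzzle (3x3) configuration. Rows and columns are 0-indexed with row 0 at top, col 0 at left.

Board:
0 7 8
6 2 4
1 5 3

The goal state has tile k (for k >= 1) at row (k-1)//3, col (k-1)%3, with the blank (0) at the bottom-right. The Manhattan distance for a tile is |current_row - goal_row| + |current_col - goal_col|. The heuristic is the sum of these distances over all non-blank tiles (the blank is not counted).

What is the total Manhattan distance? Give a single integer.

Tile 7: (0,1)->(2,0) = 3
Tile 8: (0,2)->(2,1) = 3
Tile 6: (1,0)->(1,2) = 2
Tile 2: (1,1)->(0,1) = 1
Tile 4: (1,2)->(1,0) = 2
Tile 1: (2,0)->(0,0) = 2
Tile 5: (2,1)->(1,1) = 1
Tile 3: (2,2)->(0,2) = 2
Sum: 3 + 3 + 2 + 1 + 2 + 2 + 1 + 2 = 16

Answer: 16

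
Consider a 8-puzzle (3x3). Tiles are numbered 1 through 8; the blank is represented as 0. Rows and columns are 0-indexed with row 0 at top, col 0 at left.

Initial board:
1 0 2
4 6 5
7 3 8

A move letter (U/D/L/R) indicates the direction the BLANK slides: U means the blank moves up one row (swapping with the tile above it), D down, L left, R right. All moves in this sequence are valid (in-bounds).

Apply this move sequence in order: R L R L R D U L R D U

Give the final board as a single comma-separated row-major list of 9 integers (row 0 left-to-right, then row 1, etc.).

Answer: 1, 2, 0, 4, 6, 5, 7, 3, 8

Derivation:
After move 1 (R):
1 2 0
4 6 5
7 3 8

After move 2 (L):
1 0 2
4 6 5
7 3 8

After move 3 (R):
1 2 0
4 6 5
7 3 8

After move 4 (L):
1 0 2
4 6 5
7 3 8

After move 5 (R):
1 2 0
4 6 5
7 3 8

After move 6 (D):
1 2 5
4 6 0
7 3 8

After move 7 (U):
1 2 0
4 6 5
7 3 8

After move 8 (L):
1 0 2
4 6 5
7 3 8

After move 9 (R):
1 2 0
4 6 5
7 3 8

After move 10 (D):
1 2 5
4 6 0
7 3 8

After move 11 (U):
1 2 0
4 6 5
7 3 8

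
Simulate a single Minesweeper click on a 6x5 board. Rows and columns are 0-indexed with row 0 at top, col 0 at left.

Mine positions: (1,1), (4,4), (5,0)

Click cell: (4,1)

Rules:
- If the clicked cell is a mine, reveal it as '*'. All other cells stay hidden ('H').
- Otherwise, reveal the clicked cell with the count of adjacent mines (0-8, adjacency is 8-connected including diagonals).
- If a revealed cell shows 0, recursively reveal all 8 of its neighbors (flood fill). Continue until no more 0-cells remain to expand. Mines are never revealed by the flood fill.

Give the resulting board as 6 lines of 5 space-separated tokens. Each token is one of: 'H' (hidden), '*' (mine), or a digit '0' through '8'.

H H H H H
H H H H H
H H H H H
H H H H H
H 1 H H H
H H H H H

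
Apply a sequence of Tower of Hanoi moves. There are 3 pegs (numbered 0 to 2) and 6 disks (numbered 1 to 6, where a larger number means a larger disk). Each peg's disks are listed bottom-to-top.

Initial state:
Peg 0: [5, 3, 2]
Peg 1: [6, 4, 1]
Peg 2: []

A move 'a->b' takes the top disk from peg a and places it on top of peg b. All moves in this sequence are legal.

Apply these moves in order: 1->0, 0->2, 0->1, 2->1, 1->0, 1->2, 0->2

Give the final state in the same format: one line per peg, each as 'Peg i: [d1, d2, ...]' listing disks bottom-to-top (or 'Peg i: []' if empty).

After move 1 (1->0):
Peg 0: [5, 3, 2, 1]
Peg 1: [6, 4]
Peg 2: []

After move 2 (0->2):
Peg 0: [5, 3, 2]
Peg 1: [6, 4]
Peg 2: [1]

After move 3 (0->1):
Peg 0: [5, 3]
Peg 1: [6, 4, 2]
Peg 2: [1]

After move 4 (2->1):
Peg 0: [5, 3]
Peg 1: [6, 4, 2, 1]
Peg 2: []

After move 5 (1->0):
Peg 0: [5, 3, 1]
Peg 1: [6, 4, 2]
Peg 2: []

After move 6 (1->2):
Peg 0: [5, 3, 1]
Peg 1: [6, 4]
Peg 2: [2]

After move 7 (0->2):
Peg 0: [5, 3]
Peg 1: [6, 4]
Peg 2: [2, 1]

Answer: Peg 0: [5, 3]
Peg 1: [6, 4]
Peg 2: [2, 1]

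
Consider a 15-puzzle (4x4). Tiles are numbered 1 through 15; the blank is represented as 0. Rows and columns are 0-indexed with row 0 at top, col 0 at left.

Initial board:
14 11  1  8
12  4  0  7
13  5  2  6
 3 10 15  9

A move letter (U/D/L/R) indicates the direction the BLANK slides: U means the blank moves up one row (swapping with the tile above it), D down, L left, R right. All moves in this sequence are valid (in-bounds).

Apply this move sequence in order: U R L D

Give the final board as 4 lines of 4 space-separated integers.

After move 1 (U):
14 11  0  8
12  4  1  7
13  5  2  6
 3 10 15  9

After move 2 (R):
14 11  8  0
12  4  1  7
13  5  2  6
 3 10 15  9

After move 3 (L):
14 11  0  8
12  4  1  7
13  5  2  6
 3 10 15  9

After move 4 (D):
14 11  1  8
12  4  0  7
13  5  2  6
 3 10 15  9

Answer: 14 11  1  8
12  4  0  7
13  5  2  6
 3 10 15  9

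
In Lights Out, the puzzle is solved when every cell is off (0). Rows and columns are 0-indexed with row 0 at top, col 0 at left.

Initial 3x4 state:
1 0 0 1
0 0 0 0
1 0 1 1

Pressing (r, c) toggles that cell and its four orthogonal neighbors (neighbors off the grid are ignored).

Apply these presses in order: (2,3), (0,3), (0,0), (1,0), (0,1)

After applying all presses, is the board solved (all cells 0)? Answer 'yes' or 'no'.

Answer: yes

Derivation:
After press 1 at (2,3):
1 0 0 1
0 0 0 1
1 0 0 0

After press 2 at (0,3):
1 0 1 0
0 0 0 0
1 0 0 0

After press 3 at (0,0):
0 1 1 0
1 0 0 0
1 0 0 0

After press 4 at (1,0):
1 1 1 0
0 1 0 0
0 0 0 0

After press 5 at (0,1):
0 0 0 0
0 0 0 0
0 0 0 0

Lights still on: 0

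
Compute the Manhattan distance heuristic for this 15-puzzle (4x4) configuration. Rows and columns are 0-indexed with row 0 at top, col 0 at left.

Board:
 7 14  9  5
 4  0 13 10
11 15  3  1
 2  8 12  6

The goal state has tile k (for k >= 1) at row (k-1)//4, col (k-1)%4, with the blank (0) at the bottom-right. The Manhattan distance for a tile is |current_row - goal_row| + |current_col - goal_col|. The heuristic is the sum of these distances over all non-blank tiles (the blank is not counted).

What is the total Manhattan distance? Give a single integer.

Answer: 50

Derivation:
Tile 7: (0,0)->(1,2) = 3
Tile 14: (0,1)->(3,1) = 3
Tile 9: (0,2)->(2,0) = 4
Tile 5: (0,3)->(1,0) = 4
Tile 4: (1,0)->(0,3) = 4
Tile 13: (1,2)->(3,0) = 4
Tile 10: (1,3)->(2,1) = 3
Tile 11: (2,0)->(2,2) = 2
Tile 15: (2,1)->(3,2) = 2
Tile 3: (2,2)->(0,2) = 2
Tile 1: (2,3)->(0,0) = 5
Tile 2: (3,0)->(0,1) = 4
Tile 8: (3,1)->(1,3) = 4
Tile 12: (3,2)->(2,3) = 2
Tile 6: (3,3)->(1,1) = 4
Sum: 3 + 3 + 4 + 4 + 4 + 4 + 3 + 2 + 2 + 2 + 5 + 4 + 4 + 2 + 4 = 50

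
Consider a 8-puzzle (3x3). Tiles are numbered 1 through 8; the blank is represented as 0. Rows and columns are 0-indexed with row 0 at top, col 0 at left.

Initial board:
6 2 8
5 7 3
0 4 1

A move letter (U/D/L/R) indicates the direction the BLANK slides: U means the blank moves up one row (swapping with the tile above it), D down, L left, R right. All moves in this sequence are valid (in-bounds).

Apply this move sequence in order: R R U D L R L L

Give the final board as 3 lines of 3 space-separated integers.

After move 1 (R):
6 2 8
5 7 3
4 0 1

After move 2 (R):
6 2 8
5 7 3
4 1 0

After move 3 (U):
6 2 8
5 7 0
4 1 3

After move 4 (D):
6 2 8
5 7 3
4 1 0

After move 5 (L):
6 2 8
5 7 3
4 0 1

After move 6 (R):
6 2 8
5 7 3
4 1 0

After move 7 (L):
6 2 8
5 7 3
4 0 1

After move 8 (L):
6 2 8
5 7 3
0 4 1

Answer: 6 2 8
5 7 3
0 4 1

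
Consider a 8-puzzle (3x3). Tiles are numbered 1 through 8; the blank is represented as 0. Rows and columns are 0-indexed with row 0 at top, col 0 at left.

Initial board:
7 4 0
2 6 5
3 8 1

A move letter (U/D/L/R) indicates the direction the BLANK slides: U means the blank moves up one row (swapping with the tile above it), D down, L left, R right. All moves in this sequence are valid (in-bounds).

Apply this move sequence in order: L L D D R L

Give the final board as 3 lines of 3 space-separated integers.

After move 1 (L):
7 0 4
2 6 5
3 8 1

After move 2 (L):
0 7 4
2 6 5
3 8 1

After move 3 (D):
2 7 4
0 6 5
3 8 1

After move 4 (D):
2 7 4
3 6 5
0 8 1

After move 5 (R):
2 7 4
3 6 5
8 0 1

After move 6 (L):
2 7 4
3 6 5
0 8 1

Answer: 2 7 4
3 6 5
0 8 1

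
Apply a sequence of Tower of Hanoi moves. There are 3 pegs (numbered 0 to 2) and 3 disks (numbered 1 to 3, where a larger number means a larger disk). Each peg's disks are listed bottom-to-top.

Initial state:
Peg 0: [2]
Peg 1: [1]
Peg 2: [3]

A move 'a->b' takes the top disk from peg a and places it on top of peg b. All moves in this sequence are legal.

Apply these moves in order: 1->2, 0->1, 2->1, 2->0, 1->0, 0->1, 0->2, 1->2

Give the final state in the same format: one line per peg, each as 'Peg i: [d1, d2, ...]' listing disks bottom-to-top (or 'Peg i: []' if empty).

Answer: Peg 0: []
Peg 1: [2]
Peg 2: [3, 1]

Derivation:
After move 1 (1->2):
Peg 0: [2]
Peg 1: []
Peg 2: [3, 1]

After move 2 (0->1):
Peg 0: []
Peg 1: [2]
Peg 2: [3, 1]

After move 3 (2->1):
Peg 0: []
Peg 1: [2, 1]
Peg 2: [3]

After move 4 (2->0):
Peg 0: [3]
Peg 1: [2, 1]
Peg 2: []

After move 5 (1->0):
Peg 0: [3, 1]
Peg 1: [2]
Peg 2: []

After move 6 (0->1):
Peg 0: [3]
Peg 1: [2, 1]
Peg 2: []

After move 7 (0->2):
Peg 0: []
Peg 1: [2, 1]
Peg 2: [3]

After move 8 (1->2):
Peg 0: []
Peg 1: [2]
Peg 2: [3, 1]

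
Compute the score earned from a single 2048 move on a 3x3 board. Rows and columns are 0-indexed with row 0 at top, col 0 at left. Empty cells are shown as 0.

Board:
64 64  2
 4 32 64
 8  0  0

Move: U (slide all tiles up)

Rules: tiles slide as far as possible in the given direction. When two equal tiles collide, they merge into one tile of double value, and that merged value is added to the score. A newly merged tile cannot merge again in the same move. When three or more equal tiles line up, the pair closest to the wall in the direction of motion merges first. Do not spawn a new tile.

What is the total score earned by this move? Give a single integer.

Answer: 0

Derivation:
Slide up:
col 0: [64, 4, 8] -> [64, 4, 8]  score +0 (running 0)
col 1: [64, 32, 0] -> [64, 32, 0]  score +0 (running 0)
col 2: [2, 64, 0] -> [2, 64, 0]  score +0 (running 0)
Board after move:
64 64  2
 4 32 64
 8  0  0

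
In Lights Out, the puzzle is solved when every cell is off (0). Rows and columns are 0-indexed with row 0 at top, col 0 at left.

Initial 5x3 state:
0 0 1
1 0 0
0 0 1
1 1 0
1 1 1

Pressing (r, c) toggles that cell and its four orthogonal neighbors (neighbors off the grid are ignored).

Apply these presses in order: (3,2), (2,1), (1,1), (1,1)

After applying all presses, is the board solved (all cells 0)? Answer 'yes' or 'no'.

After press 1 at (3,2):
0 0 1
1 0 0
0 0 0
1 0 1
1 1 0

After press 2 at (2,1):
0 0 1
1 1 0
1 1 1
1 1 1
1 1 0

After press 3 at (1,1):
0 1 1
0 0 1
1 0 1
1 1 1
1 1 0

After press 4 at (1,1):
0 0 1
1 1 0
1 1 1
1 1 1
1 1 0

Lights still on: 11

Answer: no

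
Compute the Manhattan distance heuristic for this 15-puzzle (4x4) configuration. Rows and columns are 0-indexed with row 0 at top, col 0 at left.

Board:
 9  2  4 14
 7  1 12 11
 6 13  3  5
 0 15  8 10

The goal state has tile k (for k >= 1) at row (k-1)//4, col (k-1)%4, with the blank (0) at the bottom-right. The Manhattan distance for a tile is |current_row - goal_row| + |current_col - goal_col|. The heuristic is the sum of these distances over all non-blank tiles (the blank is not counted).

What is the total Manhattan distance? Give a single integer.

Answer: 33

Derivation:
Tile 9: at (0,0), goal (2,0), distance |0-2|+|0-0| = 2
Tile 2: at (0,1), goal (0,1), distance |0-0|+|1-1| = 0
Tile 4: at (0,2), goal (0,3), distance |0-0|+|2-3| = 1
Tile 14: at (0,3), goal (3,1), distance |0-3|+|3-1| = 5
Tile 7: at (1,0), goal (1,2), distance |1-1|+|0-2| = 2
Tile 1: at (1,1), goal (0,0), distance |1-0|+|1-0| = 2
Tile 12: at (1,2), goal (2,3), distance |1-2|+|2-3| = 2
Tile 11: at (1,3), goal (2,2), distance |1-2|+|3-2| = 2
Tile 6: at (2,0), goal (1,1), distance |2-1|+|0-1| = 2
Tile 13: at (2,1), goal (3,0), distance |2-3|+|1-0| = 2
Tile 3: at (2,2), goal (0,2), distance |2-0|+|2-2| = 2
Tile 5: at (2,3), goal (1,0), distance |2-1|+|3-0| = 4
Tile 15: at (3,1), goal (3,2), distance |3-3|+|1-2| = 1
Tile 8: at (3,2), goal (1,3), distance |3-1|+|2-3| = 3
Tile 10: at (3,3), goal (2,1), distance |3-2|+|3-1| = 3
Sum: 2 + 0 + 1 + 5 + 2 + 2 + 2 + 2 + 2 + 2 + 2 + 4 + 1 + 3 + 3 = 33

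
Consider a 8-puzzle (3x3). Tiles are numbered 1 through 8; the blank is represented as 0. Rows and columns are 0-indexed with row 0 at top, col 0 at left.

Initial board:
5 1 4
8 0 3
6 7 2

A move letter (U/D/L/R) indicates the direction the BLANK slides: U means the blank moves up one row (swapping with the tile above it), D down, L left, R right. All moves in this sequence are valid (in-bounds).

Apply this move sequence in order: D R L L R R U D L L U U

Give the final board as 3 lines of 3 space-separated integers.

Answer: 0 1 4
5 7 3
8 6 2

Derivation:
After move 1 (D):
5 1 4
8 7 3
6 0 2

After move 2 (R):
5 1 4
8 7 3
6 2 0

After move 3 (L):
5 1 4
8 7 3
6 0 2

After move 4 (L):
5 1 4
8 7 3
0 6 2

After move 5 (R):
5 1 4
8 7 3
6 0 2

After move 6 (R):
5 1 4
8 7 3
6 2 0

After move 7 (U):
5 1 4
8 7 0
6 2 3

After move 8 (D):
5 1 4
8 7 3
6 2 0

After move 9 (L):
5 1 4
8 7 3
6 0 2

After move 10 (L):
5 1 4
8 7 3
0 6 2

After move 11 (U):
5 1 4
0 7 3
8 6 2

After move 12 (U):
0 1 4
5 7 3
8 6 2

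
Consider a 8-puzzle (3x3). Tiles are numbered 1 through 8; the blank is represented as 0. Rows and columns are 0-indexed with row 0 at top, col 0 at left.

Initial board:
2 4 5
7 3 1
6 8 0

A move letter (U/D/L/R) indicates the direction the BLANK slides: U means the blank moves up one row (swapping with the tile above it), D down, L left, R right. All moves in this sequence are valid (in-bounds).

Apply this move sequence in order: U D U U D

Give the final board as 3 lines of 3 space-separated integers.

After move 1 (U):
2 4 5
7 3 0
6 8 1

After move 2 (D):
2 4 5
7 3 1
6 8 0

After move 3 (U):
2 4 5
7 3 0
6 8 1

After move 4 (U):
2 4 0
7 3 5
6 8 1

After move 5 (D):
2 4 5
7 3 0
6 8 1

Answer: 2 4 5
7 3 0
6 8 1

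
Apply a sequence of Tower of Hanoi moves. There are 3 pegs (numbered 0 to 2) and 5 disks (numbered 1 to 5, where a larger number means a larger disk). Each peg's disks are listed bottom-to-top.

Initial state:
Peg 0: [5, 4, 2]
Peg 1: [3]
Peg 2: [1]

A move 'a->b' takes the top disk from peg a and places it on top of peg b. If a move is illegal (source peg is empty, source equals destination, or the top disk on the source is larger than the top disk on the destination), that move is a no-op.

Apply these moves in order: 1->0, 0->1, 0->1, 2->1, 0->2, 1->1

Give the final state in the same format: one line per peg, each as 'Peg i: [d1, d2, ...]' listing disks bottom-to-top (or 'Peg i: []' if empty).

After move 1 (1->0):
Peg 0: [5, 4, 2]
Peg 1: [3]
Peg 2: [1]

After move 2 (0->1):
Peg 0: [5, 4]
Peg 1: [3, 2]
Peg 2: [1]

After move 3 (0->1):
Peg 0: [5, 4]
Peg 1: [3, 2]
Peg 2: [1]

After move 4 (2->1):
Peg 0: [5, 4]
Peg 1: [3, 2, 1]
Peg 2: []

After move 5 (0->2):
Peg 0: [5]
Peg 1: [3, 2, 1]
Peg 2: [4]

After move 6 (1->1):
Peg 0: [5]
Peg 1: [3, 2, 1]
Peg 2: [4]

Answer: Peg 0: [5]
Peg 1: [3, 2, 1]
Peg 2: [4]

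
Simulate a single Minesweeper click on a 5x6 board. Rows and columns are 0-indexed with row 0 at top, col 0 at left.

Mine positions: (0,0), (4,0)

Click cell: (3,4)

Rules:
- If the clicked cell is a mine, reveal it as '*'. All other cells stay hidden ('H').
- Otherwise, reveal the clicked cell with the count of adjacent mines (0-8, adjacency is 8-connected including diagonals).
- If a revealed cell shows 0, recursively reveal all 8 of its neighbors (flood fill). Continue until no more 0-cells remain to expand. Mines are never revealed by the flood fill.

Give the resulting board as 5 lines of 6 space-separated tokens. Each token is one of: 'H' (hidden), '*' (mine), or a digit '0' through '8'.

H 1 0 0 0 0
1 1 0 0 0 0
0 0 0 0 0 0
1 1 0 0 0 0
H 1 0 0 0 0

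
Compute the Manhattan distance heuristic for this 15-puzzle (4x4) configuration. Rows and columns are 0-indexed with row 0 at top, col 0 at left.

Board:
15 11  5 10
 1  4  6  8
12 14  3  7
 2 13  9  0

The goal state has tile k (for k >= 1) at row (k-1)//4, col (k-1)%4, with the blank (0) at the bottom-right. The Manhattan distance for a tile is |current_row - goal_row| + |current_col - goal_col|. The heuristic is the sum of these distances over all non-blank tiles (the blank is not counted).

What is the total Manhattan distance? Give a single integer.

Tile 15: (0,0)->(3,2) = 5
Tile 11: (0,1)->(2,2) = 3
Tile 5: (0,2)->(1,0) = 3
Tile 10: (0,3)->(2,1) = 4
Tile 1: (1,0)->(0,0) = 1
Tile 4: (1,1)->(0,3) = 3
Tile 6: (1,2)->(1,1) = 1
Tile 8: (1,3)->(1,3) = 0
Tile 12: (2,0)->(2,3) = 3
Tile 14: (2,1)->(3,1) = 1
Tile 3: (2,2)->(0,2) = 2
Tile 7: (2,3)->(1,2) = 2
Tile 2: (3,0)->(0,1) = 4
Tile 13: (3,1)->(3,0) = 1
Tile 9: (3,2)->(2,0) = 3
Sum: 5 + 3 + 3 + 4 + 1 + 3 + 1 + 0 + 3 + 1 + 2 + 2 + 4 + 1 + 3 = 36

Answer: 36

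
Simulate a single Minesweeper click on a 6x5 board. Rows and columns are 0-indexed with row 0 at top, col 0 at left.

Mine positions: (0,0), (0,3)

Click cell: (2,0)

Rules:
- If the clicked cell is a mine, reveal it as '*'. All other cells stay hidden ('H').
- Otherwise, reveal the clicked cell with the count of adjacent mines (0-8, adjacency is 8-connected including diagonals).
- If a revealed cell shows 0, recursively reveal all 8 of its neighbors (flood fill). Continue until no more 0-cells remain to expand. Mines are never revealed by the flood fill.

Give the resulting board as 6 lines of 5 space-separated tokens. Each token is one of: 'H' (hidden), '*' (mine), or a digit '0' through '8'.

H H H H H
1 1 1 1 1
0 0 0 0 0
0 0 0 0 0
0 0 0 0 0
0 0 0 0 0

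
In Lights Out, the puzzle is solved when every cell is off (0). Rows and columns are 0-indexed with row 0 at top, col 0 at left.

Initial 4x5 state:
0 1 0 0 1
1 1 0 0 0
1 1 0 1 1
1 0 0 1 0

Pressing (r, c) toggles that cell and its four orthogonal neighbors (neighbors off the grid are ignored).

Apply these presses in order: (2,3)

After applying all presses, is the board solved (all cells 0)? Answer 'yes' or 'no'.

Answer: no

Derivation:
After press 1 at (2,3):
0 1 0 0 1
1 1 0 1 0
1 1 1 0 0
1 0 0 0 0

Lights still on: 9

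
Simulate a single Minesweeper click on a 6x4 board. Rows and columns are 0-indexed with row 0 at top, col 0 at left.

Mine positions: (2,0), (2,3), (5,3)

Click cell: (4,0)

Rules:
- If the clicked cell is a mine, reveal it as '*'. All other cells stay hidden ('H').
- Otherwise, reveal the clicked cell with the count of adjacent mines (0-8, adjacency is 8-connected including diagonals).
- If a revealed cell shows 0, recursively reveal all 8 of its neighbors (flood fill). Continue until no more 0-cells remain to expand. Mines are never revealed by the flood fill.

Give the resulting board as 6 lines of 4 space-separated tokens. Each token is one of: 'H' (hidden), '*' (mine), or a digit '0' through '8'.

H H H H
H H H H
H H H H
1 1 1 H
0 0 1 H
0 0 1 H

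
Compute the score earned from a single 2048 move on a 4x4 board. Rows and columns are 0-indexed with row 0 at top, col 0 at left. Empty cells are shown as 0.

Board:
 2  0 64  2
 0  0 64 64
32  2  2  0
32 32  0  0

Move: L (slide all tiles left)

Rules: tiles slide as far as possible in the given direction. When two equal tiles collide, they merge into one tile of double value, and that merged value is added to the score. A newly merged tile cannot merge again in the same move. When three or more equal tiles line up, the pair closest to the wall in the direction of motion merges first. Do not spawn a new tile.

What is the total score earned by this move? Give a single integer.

Slide left:
row 0: [2, 0, 64, 2] -> [2, 64, 2, 0]  score +0 (running 0)
row 1: [0, 0, 64, 64] -> [128, 0, 0, 0]  score +128 (running 128)
row 2: [32, 2, 2, 0] -> [32, 4, 0, 0]  score +4 (running 132)
row 3: [32, 32, 0, 0] -> [64, 0, 0, 0]  score +64 (running 196)
Board after move:
  2  64   2   0
128   0   0   0
 32   4   0   0
 64   0   0   0

Answer: 196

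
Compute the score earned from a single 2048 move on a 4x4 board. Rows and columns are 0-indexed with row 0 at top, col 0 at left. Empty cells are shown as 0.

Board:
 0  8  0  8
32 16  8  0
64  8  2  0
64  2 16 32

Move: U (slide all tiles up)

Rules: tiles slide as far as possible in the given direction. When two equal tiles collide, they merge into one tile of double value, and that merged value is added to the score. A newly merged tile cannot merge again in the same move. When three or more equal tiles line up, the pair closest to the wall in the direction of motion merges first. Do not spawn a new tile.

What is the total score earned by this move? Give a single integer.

Answer: 128

Derivation:
Slide up:
col 0: [0, 32, 64, 64] -> [32, 128, 0, 0]  score +128 (running 128)
col 1: [8, 16, 8, 2] -> [8, 16, 8, 2]  score +0 (running 128)
col 2: [0, 8, 2, 16] -> [8, 2, 16, 0]  score +0 (running 128)
col 3: [8, 0, 0, 32] -> [8, 32, 0, 0]  score +0 (running 128)
Board after move:
 32   8   8   8
128  16   2  32
  0   8  16   0
  0   2   0   0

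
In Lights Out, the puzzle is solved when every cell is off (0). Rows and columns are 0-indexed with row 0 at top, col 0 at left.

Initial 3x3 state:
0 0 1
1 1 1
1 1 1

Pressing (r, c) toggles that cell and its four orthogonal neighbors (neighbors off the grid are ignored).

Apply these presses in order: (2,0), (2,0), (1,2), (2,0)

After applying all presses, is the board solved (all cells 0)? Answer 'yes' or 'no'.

Answer: yes

Derivation:
After press 1 at (2,0):
0 0 1
0 1 1
0 0 1

After press 2 at (2,0):
0 0 1
1 1 1
1 1 1

After press 3 at (1,2):
0 0 0
1 0 0
1 1 0

After press 4 at (2,0):
0 0 0
0 0 0
0 0 0

Lights still on: 0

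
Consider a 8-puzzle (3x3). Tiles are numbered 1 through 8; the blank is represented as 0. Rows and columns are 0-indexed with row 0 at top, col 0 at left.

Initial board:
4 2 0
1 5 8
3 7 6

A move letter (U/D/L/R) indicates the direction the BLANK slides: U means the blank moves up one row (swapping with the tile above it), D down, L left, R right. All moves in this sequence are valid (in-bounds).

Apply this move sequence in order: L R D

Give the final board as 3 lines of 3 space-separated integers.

Answer: 4 2 8
1 5 0
3 7 6

Derivation:
After move 1 (L):
4 0 2
1 5 8
3 7 6

After move 2 (R):
4 2 0
1 5 8
3 7 6

After move 3 (D):
4 2 8
1 5 0
3 7 6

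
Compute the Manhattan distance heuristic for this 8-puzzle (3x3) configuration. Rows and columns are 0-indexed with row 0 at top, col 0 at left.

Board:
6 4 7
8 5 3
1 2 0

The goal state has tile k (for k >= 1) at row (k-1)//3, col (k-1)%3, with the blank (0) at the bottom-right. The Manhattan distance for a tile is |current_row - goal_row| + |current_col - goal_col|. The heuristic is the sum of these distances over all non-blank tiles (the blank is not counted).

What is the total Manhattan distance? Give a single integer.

Tile 6: at (0,0), goal (1,2), distance |0-1|+|0-2| = 3
Tile 4: at (0,1), goal (1,0), distance |0-1|+|1-0| = 2
Tile 7: at (0,2), goal (2,0), distance |0-2|+|2-0| = 4
Tile 8: at (1,0), goal (2,1), distance |1-2|+|0-1| = 2
Tile 5: at (1,1), goal (1,1), distance |1-1|+|1-1| = 0
Tile 3: at (1,2), goal (0,2), distance |1-0|+|2-2| = 1
Tile 1: at (2,0), goal (0,0), distance |2-0|+|0-0| = 2
Tile 2: at (2,1), goal (0,1), distance |2-0|+|1-1| = 2
Sum: 3 + 2 + 4 + 2 + 0 + 1 + 2 + 2 = 16

Answer: 16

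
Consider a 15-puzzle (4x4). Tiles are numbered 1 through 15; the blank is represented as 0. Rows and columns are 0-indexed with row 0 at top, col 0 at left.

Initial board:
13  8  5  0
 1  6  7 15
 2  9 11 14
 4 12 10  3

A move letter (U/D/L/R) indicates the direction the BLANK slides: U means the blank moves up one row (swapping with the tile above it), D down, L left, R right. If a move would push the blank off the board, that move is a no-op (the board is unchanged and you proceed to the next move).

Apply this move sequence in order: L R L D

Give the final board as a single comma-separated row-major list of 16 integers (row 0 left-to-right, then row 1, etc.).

Answer: 13, 8, 7, 5, 1, 6, 0, 15, 2, 9, 11, 14, 4, 12, 10, 3

Derivation:
After move 1 (L):
13  8  0  5
 1  6  7 15
 2  9 11 14
 4 12 10  3

After move 2 (R):
13  8  5  0
 1  6  7 15
 2  9 11 14
 4 12 10  3

After move 3 (L):
13  8  0  5
 1  6  7 15
 2  9 11 14
 4 12 10  3

After move 4 (D):
13  8  7  5
 1  6  0 15
 2  9 11 14
 4 12 10  3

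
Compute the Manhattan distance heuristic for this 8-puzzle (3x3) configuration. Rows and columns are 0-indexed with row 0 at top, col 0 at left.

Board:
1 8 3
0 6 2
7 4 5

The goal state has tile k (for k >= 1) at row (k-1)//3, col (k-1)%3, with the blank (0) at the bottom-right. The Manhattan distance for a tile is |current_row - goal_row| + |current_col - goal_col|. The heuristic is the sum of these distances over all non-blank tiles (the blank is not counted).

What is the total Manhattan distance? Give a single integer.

Tile 1: at (0,0), goal (0,0), distance |0-0|+|0-0| = 0
Tile 8: at (0,1), goal (2,1), distance |0-2|+|1-1| = 2
Tile 3: at (0,2), goal (0,2), distance |0-0|+|2-2| = 0
Tile 6: at (1,1), goal (1,2), distance |1-1|+|1-2| = 1
Tile 2: at (1,2), goal (0,1), distance |1-0|+|2-1| = 2
Tile 7: at (2,0), goal (2,0), distance |2-2|+|0-0| = 0
Tile 4: at (2,1), goal (1,0), distance |2-1|+|1-0| = 2
Tile 5: at (2,2), goal (1,1), distance |2-1|+|2-1| = 2
Sum: 0 + 2 + 0 + 1 + 2 + 0 + 2 + 2 = 9

Answer: 9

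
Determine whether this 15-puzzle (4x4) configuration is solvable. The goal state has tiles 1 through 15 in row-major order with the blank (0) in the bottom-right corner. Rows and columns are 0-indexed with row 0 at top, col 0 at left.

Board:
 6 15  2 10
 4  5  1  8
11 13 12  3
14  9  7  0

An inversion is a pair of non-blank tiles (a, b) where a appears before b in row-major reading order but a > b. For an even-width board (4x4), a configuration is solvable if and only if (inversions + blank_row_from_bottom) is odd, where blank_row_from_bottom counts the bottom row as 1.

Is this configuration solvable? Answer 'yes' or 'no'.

Inversions: 45
Blank is in row 3 (0-indexed from top), which is row 1 counting from the bottom (bottom = 1).
45 + 1 = 46, which is even, so the puzzle is not solvable.

Answer: no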